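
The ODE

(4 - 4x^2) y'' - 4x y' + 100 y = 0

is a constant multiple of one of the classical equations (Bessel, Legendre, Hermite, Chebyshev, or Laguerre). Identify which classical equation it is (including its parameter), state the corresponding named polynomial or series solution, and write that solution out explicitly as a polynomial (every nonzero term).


All three coefficients share the factor 4; dividing through by 4 gives  (1 - x^2) y'' - x y' + 25 y = 0.
This matches the Chebyshev equation (1 - x^2) y'' - x y' + n^2 y = 0 (note the -x y' term, not -2x y') with n^2 = 25, so n = 5; the polynomial solution is T_5(x).
With y = sum_k a_k x^k, matching x^k gives (k+2)(k+1) a_{k+2} = (k^2 - n^2) a_k = (k - 5)(k + 5) a_k. The right side vanishes at k = 5, so the series with the parity of 5 terminates at degree 5.
Standard normalization: leading coefficient of T_n is 2^(n-1), so a_5 = 2^4 = 16. Work downward with a_k = (k+1)(k+2) a_{k+2} / ((k - 5)(k + 5)):
  a_3 = (4)(5)(16) / ((3 - 5)(3 + 5)) = 320/(-16) = -20
  a_1 = (2)(3)(-20) / ((1 - 5)(1 + 5)) = -120/(-24) = 5
Hence T_5(x) = 16 x^5 - 20 x^3 + 5 x.

T_5(x); series = 16 x^5 - 20 x^3 + 5 x


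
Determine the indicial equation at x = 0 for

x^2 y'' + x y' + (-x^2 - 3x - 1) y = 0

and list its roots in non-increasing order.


Divide by x^2 to reach normal form y'' + P_1(x) y' + P_2(x) y = 0 with P_1(x) = 1/x and P_2(x) = -1 - 3/x - 1/x^2.
x = 0 is a singular point because the y'-coefficient 1/x has a pole at x = 0 and the y-coefficient -1 - 3/x - 1/x^2 has a pole at x = 0.
It is a regular singular point because x P_1(x) = p(x) = 1 and x^2 P_2(x) = q(x) = -x^2 - 3x - 1 are polynomials, hence analytic at x = 0.
p(0) = 1,  q(0) = -1.
Indicial equation: r(r-1) + p(0) r + q(0) = 0, i.e. r^2 + (p(0) - 1) r + q(0) = 0, i.e. r^2 - 1 = 0.
Discriminant: (0)^2 - 4(-1) = 4, so r = (0 ± 2)/2.
Solving: r_1 = 1, r_2 = -1.

indicial: r^2 - 1 = 0; roots r_1 = 1, r_2 = -1


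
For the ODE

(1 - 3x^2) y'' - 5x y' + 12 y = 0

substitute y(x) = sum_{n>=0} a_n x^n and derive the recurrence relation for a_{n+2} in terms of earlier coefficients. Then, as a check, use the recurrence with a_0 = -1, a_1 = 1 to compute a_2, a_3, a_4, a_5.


Substitute y = sum_n a_n x^n.
(1 - 3 x^2) y'' contributes (n+2)(n+1) a_{n+2} - 3 n(n-1) a_n at x^n.
-5 x y'(x) contributes -5 n a_n at x^n.
12 y(x) contributes 12 a_n at x^n.
Matching x^n: (n+2)(n+1) a_{n+2} + (-3 n(n-1) - 5 n + 12) a_n = 0.
Thus a_{n+2} = (3 n(n-1) + 5 n - 12) / ((n+1)(n+2)) * a_n.

Check with a_0 = -1, a_1 = 1 (apply the recurrence for n = 0, 1, 2, 3): a_0 = -1, a_1 = 1, a_2 = 6, a_3 = -7/6, a_4 = 2, a_5 = -49/40.

a_(n+2) = (3 n(n-1) + 5 n - 12) / ((n+1)(n+2)) * a_n; check: a_0 = -1, a_1 = 1, a_2 = 6, a_3 = -7/6, a_4 = 2, a_5 = -49/40


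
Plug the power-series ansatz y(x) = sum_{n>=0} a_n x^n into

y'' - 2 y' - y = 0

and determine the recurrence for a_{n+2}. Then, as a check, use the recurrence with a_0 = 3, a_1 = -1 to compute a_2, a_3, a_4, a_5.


Substitute y = sum_n a_n x^n.
y''(x) has coefficient (n+2)(n+1) a_{n+2} at x^n;
-2 y'(x) has coefficient -2 (n+1) a_{n+1} at x^n;
-y(x) has coefficient -1 a_n at x^n.
Matching x^n: (n+2)(n+1) a_{n+2} - 2 (n+1) a_{n+1} - 1 a_n = 0.
Thus a_{n+2} = [2 (n+1) a_{n+1} + 1 a_n] / ((n+1)(n+2)).

Check with a_0 = 3, a_1 = -1 (apply the recurrence for n = 0, 1, 2, 3): a_0 = 3, a_1 = -1, a_2 = 1/2, a_3 = 1/6, a_4 = 1/8, a_5 = 7/120.

a_(n+2) = [2 (n+1) a_(n+1) + 1 a_n] / ((n+1)(n+2)); check: a_0 = 3, a_1 = -1, a_2 = 1/2, a_3 = 1/6, a_4 = 1/8, a_5 = 7/120


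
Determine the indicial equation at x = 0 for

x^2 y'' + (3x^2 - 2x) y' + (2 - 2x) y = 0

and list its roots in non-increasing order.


Divide by x^2 to reach normal form y'' + P_1(x) y' + P_2(x) y = 0 with P_1(x) = 3 - 2/x and P_2(x) = -2/x + 2/x^2.
x = 0 is a singular point because the y'-coefficient 3 - 2/x has a pole at x = 0 and the y-coefficient -2/x + 2/x^2 has a pole at x = 0.
It is a regular singular point because x P_1(x) = p(x) = 3x - 2 and x^2 P_2(x) = q(x) = 2 - 2x are polynomials, hence analytic at x = 0.
p(0) = -2,  q(0) = 2.
Indicial equation: r(r-1) + p(0) r + q(0) = 0, i.e. r^2 + (p(0) - 1) r + q(0) = 0, i.e. r^2 - 3 r + 2 = 0.
Discriminant: (-3)^2 - 4(2) = 1, so r = (3 ± 1)/2.
Solving: r_1 = 2, r_2 = 1.

indicial: r^2 - 3 r + 2 = 0; roots r_1 = 2, r_2 = 1


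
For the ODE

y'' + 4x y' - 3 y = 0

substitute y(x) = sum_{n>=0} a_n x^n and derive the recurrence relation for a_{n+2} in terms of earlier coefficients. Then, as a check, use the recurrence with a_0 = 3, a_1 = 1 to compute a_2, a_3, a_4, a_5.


Substitute y = sum_n a_n x^n.
y''(x) has coefficient (n+2)(n+1) a_{n+2} at x^n;
4 x y'(x) has coefficient 4 n a_n at x^n (shift);
-3 y(x) has coefficient -3 a_n at x^n.
Matching x^n: (n+2)(n+1) a_{n+2} + (4n - 3) a_n = 0.
Thus a_{n+2} = (-4n + 3) / ((n+1)(n+2)) * a_n.

Check with a_0 = 3, a_1 = 1 (apply the recurrence for n = 0, 1, 2, 3): a_0 = 3, a_1 = 1, a_2 = 9/2, a_3 = -1/6, a_4 = -15/8, a_5 = 3/40.

a_(n+2) = (-4n + 3) / ((n+1)(n+2)) * a_n; check: a_0 = 3, a_1 = 1, a_2 = 9/2, a_3 = -1/6, a_4 = -15/8, a_5 = 3/40


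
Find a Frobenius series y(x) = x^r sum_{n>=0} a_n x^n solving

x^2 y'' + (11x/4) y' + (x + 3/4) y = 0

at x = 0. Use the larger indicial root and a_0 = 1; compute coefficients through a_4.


Write in Frobenius form y'' + (p(x)/x) y' + (q(x)/x^2) y = 0:
  p(x) = 11/4,  q(x) = x + 3/4.
Indicial equation: r(r-1) + (11/4) r + (3/4) = 0 -> roots r_1 = -3/4, r_2 = -1.
Take r = r_1 = -3/4. Let y(x) = x^r sum_{n>=0} a_n x^n with a_0 = 1.
Substitute y = x^r sum a_n x^n and match x^{r+n}. The recurrence is
  D(n) a_n + 1 a_{n-1} = 0,  where D(n) = (r+n)(r+n-1) + (11/4)(r+n) + (3/4).
  a_n = -1 / D(n) * a_{n-1}.
Since the indicial polynomial factors as (r - r_1)(r - r_2), D(n) = (r_1 + n - r_1)(r_1 + n - r_2) = n(n + 1/4).
Evaluating step by step (a_0 = 1):
  n = 1: D(1) = 1(1 + 1/4) = 5/4; numerator = -1(1) = -1; a_1 = (-1)/(5/4) = -4/5
  n = 2: D(2) = 2(2 + 1/4) = 9/2; numerator = -1(-4/5) = 4/5; a_2 = (4/5)/(9/2) = 8/45
  n = 3: D(3) = 3(3 + 1/4) = 39/4; numerator = -1(8/45) = -8/45; a_3 = (-8/45)/(39/4) = -32/1755
  n = 4: D(4) = 4(4 + 1/4) = 17; numerator = -1(-32/1755) = 32/1755; a_4 = (32/1755)/(17) = 32/29835

r = -3/4; a_0 = 1; a_1 = -4/5; a_2 = 8/45; a_3 = -32/1755; a_4 = 32/29835


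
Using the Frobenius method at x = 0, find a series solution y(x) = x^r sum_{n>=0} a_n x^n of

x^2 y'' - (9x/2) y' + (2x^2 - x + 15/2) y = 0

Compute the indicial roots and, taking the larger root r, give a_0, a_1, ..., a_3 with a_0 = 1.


Write in Frobenius form y'' + (p(x)/x) y' + (q(x)/x^2) y = 0:
  p(x) = -9/2,  q(x) = 2x^2 - x + 15/2.
Indicial equation: r(r-1) + (-9/2) r + (15/2) = 0 -> roots r_1 = 3, r_2 = 5/2.
Take r = r_1 = 3. Let y(x) = x^r sum_{n>=0} a_n x^n with a_0 = 1.
Substitute y = x^r sum a_n x^n and match x^{r+n}. The recurrence is
  D(n) a_n - 1 a_{n-1} + 2 a_{n-2} = 0,  where D(n) = (r+n)(r+n-1) + (-9/2)(r+n) + (15/2).
  a_n = [1 a_{n-1} - 2 a_{n-2}] / D(n).
Since the indicial polynomial factors as (r - r_1)(r - r_2), D(n) = (r_1 + n - r_1)(r_1 + n - r_2) = n(n + 1/2).
Evaluating step by step (a_0 = 1):
  n = 1: D(1) = 1(1 + 1/2) = 3/2; numerator = 1(1) = 1; a_1 = (1)/(3/2) = 2/3
  n = 2: D(2) = 2(2 + 1/2) = 5; numerator = 1(2/3) - 2(1) = -4/3; a_2 = (-4/3)/(5) = -4/15
  n = 3: D(3) = 3(3 + 1/2) = 21/2; numerator = 1(-4/15) - 2(2/3) = -8/5; a_3 = (-8/5)/(21/2) = -16/105

r = 3; a_0 = 1; a_1 = 2/3; a_2 = -4/15; a_3 = -16/105


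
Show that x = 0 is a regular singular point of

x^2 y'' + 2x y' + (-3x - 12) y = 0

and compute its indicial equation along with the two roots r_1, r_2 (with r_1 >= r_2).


Divide by x^2 to reach normal form y'' + P_1(x) y' + P_2(x) y = 0 with P_1(x) = 2/x and P_2(x) = -3/x - 12/x^2.
x = 0 is a singular point because the y'-coefficient 2/x has a pole at x = 0 and the y-coefficient -3/x - 12/x^2 has a pole at x = 0.
It is a regular singular point because x P_1(x) = p(x) = 2 and x^2 P_2(x) = q(x) = -3x - 12 are polynomials, hence analytic at x = 0.
p(0) = 2,  q(0) = -12.
Indicial equation: r(r-1) + p(0) r + q(0) = 0, i.e. r^2 + (p(0) - 1) r + q(0) = 0, i.e. r^2 + 1 r - 12 = 0.
Discriminant: (1)^2 - 4(-12) = 49, so r = (-1 ± 7)/2.
Solving: r_1 = 3, r_2 = -4.

indicial: r^2 + 1 r - 12 = 0; roots r_1 = 3, r_2 = -4


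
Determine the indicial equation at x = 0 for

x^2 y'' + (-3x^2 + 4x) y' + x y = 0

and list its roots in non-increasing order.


Divide by x^2 to reach normal form y'' + P_1(x) y' + P_2(x) y = 0 with P_1(x) = -3 + 4/x and P_2(x) = 1/x.
x = 0 is a singular point because the y'-coefficient -3 + 4/x has a pole at x = 0 and the y-coefficient 1/x has a pole at x = 0.
It is a regular singular point because x P_1(x) = p(x) = 4 - 3x and x^2 P_2(x) = q(x) = x are polynomials, hence analytic at x = 0.
p(0) = 4,  q(0) = 0.
Indicial equation: r(r-1) + p(0) r + q(0) = 0, i.e. r^2 + (p(0) - 1) r + q(0) = 0, i.e. r^2 + 3 r = 0.
Discriminant: (3)^2 - 4(0) = 9, so r = (-3 ± 3)/2.
Solving: r_1 = 0, r_2 = -3.

indicial: r^2 + 3 r = 0; roots r_1 = 0, r_2 = -3


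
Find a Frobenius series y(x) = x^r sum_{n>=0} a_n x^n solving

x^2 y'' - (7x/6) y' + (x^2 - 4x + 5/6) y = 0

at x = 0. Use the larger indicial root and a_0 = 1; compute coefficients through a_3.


Write in Frobenius form y'' + (p(x)/x) y' + (q(x)/x^2) y = 0:
  p(x) = -7/6,  q(x) = x^2 - 4x + 5/6.
Indicial equation: r(r-1) + (-7/6) r + (5/6) = 0 -> roots r_1 = 5/3, r_2 = 1/2.
Take r = r_1 = 5/3. Let y(x) = x^r sum_{n>=0} a_n x^n with a_0 = 1.
Substitute y = x^r sum a_n x^n and match x^{r+n}. The recurrence is
  D(n) a_n - 4 a_{n-1} + 1 a_{n-2} = 0,  where D(n) = (r+n)(r+n-1) + (-7/6)(r+n) + (5/6).
  a_n = [4 a_{n-1} - 1 a_{n-2}] / D(n).
Since the indicial polynomial factors as (r - r_1)(r - r_2), D(n) = (r_1 + n - r_1)(r_1 + n - r_2) = n(n + 7/6).
Evaluating step by step (a_0 = 1):
  n = 1: D(1) = 1(1 + 7/6) = 13/6; numerator = 4(1) = 4; a_1 = (4)/(13/6) = 24/13
  n = 2: D(2) = 2(2 + 7/6) = 19/3; numerator = 4(24/13) - 1(1) = 83/13; a_2 = (83/13)/(19/3) = 249/247
  n = 3: D(3) = 3(3 + 7/6) = 25/2; numerator = 4(249/247) - 1(24/13) = 540/247; a_3 = (540/247)/(25/2) = 216/1235

r = 5/3; a_0 = 1; a_1 = 24/13; a_2 = 249/247; a_3 = 216/1235


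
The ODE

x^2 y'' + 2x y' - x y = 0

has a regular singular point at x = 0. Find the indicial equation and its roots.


Divide by x^2 to reach normal form y'' + P_1(x) y' + P_2(x) y = 0 with P_1(x) = 2/x and P_2(x) = -1/x.
x = 0 is a singular point because the y'-coefficient 2/x has a pole at x = 0 and the y-coefficient -1/x has a pole at x = 0.
It is a regular singular point because x P_1(x) = p(x) = 2 and x^2 P_2(x) = q(x) = -x are polynomials, hence analytic at x = 0.
p(0) = 2,  q(0) = 0.
Indicial equation: r(r-1) + p(0) r + q(0) = 0, i.e. r^2 + (p(0) - 1) r + q(0) = 0, i.e. r^2 + 1 r = 0.
Discriminant: (1)^2 - 4(0) = 1, so r = (-1 ± 1)/2.
Solving: r_1 = 0, r_2 = -1.

indicial: r^2 + 1 r = 0; roots r_1 = 0, r_2 = -1


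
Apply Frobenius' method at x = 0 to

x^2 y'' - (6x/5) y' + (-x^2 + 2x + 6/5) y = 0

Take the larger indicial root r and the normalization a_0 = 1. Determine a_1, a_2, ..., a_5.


Write in Frobenius form y'' + (p(x)/x) y' + (q(x)/x^2) y = 0:
  p(x) = -6/5,  q(x) = -x^2 + 2x + 6/5.
Indicial equation: r(r-1) + (-6/5) r + (6/5) = 0 -> roots r_1 = 6/5, r_2 = 1.
Take r = r_1 = 6/5. Let y(x) = x^r sum_{n>=0} a_n x^n with a_0 = 1.
Substitute y = x^r sum a_n x^n and match x^{r+n}. The recurrence is
  D(n) a_n + 2 a_{n-1} - 1 a_{n-2} = 0,  where D(n) = (r+n)(r+n-1) + (-6/5)(r+n) + (6/5).
  a_n = [-2 a_{n-1} + 1 a_{n-2}] / D(n).
Since the indicial polynomial factors as (r - r_1)(r - r_2), D(n) = (r_1 + n - r_1)(r_1 + n - r_2) = n(n + 1/5).
Evaluating step by step (a_0 = 1):
  n = 1: D(1) = 1(1 + 1/5) = 6/5; numerator = -2(1) = -2; a_1 = (-2)/(6/5) = -5/3
  n = 2: D(2) = 2(2 + 1/5) = 22/5; numerator = -2(-5/3) + 1(1) = 13/3; a_2 = (13/3)/(22/5) = 65/66
  n = 3: D(3) = 3(3 + 1/5) = 48/5; numerator = -2(65/66) + 1(-5/3) = -40/11; a_3 = (-40/11)/(48/5) = -25/66
  n = 4: D(4) = 4(4 + 1/5) = 84/5; numerator = -2(-25/66) + 1(65/66) = 115/66; a_4 = (115/66)/(84/5) = 575/5544
  n = 5: D(5) = 5(5 + 1/5) = 26; numerator = -2(575/5544) + 1(-25/66) = -1625/2772; a_5 = (-1625/2772)/(26) = -125/5544

r = 6/5; a_0 = 1; a_1 = -5/3; a_2 = 65/66; a_3 = -25/66; a_4 = 575/5544; a_5 = -125/5544


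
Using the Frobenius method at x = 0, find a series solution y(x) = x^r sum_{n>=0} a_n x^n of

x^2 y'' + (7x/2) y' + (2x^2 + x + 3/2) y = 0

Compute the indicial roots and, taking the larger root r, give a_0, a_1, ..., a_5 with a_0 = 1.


Write in Frobenius form y'' + (p(x)/x) y' + (q(x)/x^2) y = 0:
  p(x) = 7/2,  q(x) = 2x^2 + x + 3/2.
Indicial equation: r(r-1) + (7/2) r + (3/2) = 0 -> roots r_1 = -1, r_2 = -3/2.
Take r = r_1 = -1. Let y(x) = x^r sum_{n>=0} a_n x^n with a_0 = 1.
Substitute y = x^r sum a_n x^n and match x^{r+n}. The recurrence is
  D(n) a_n + 1 a_{n-1} + 2 a_{n-2} = 0,  where D(n) = (r+n)(r+n-1) + (7/2)(r+n) + (3/2).
  a_n = [-1 a_{n-1} - 2 a_{n-2}] / D(n).
Since the indicial polynomial factors as (r - r_1)(r - r_2), D(n) = (r_1 + n - r_1)(r_1 + n - r_2) = n(n + 1/2).
Evaluating step by step (a_0 = 1):
  n = 1: D(1) = 1(1 + 1/2) = 3/2; numerator = -1(1) = -1; a_1 = (-1)/(3/2) = -2/3
  n = 2: D(2) = 2(2 + 1/2) = 5; numerator = -1(-2/3) - 2(1) = -4/3; a_2 = (-4/3)/(5) = -4/15
  n = 3: D(3) = 3(3 + 1/2) = 21/2; numerator = -1(-4/15) - 2(-2/3) = 8/5; a_3 = (8/5)/(21/2) = 16/105
  n = 4: D(4) = 4(4 + 1/2) = 18; numerator = -1(16/105) - 2(-4/15) = 8/21; a_4 = (8/21)/(18) = 4/189
  n = 5: D(5) = 5(5 + 1/2) = 55/2; numerator = -1(4/189) - 2(16/105) = -44/135; a_5 = (-44/135)/(55/2) = -8/675

r = -1; a_0 = 1; a_1 = -2/3; a_2 = -4/15; a_3 = 16/105; a_4 = 4/189; a_5 = -8/675


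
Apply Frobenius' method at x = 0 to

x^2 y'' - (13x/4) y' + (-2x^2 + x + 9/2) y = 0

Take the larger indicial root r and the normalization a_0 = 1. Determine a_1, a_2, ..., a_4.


Write in Frobenius form y'' + (p(x)/x) y' + (q(x)/x^2) y = 0:
  p(x) = -13/4,  q(x) = -2x^2 + x + 9/2.
Indicial equation: r(r-1) + (-13/4) r + (9/2) = 0 -> roots r_1 = 9/4, r_2 = 2.
Take r = r_1 = 9/4. Let y(x) = x^r sum_{n>=0} a_n x^n with a_0 = 1.
Substitute y = x^r sum a_n x^n and match x^{r+n}. The recurrence is
  D(n) a_n + 1 a_{n-1} - 2 a_{n-2} = 0,  where D(n) = (r+n)(r+n-1) + (-13/4)(r+n) + (9/2).
  a_n = [-1 a_{n-1} + 2 a_{n-2}] / D(n).
Since the indicial polynomial factors as (r - r_1)(r - r_2), D(n) = (r_1 + n - r_1)(r_1 + n - r_2) = n(n + 1/4).
Evaluating step by step (a_0 = 1):
  n = 1: D(1) = 1(1 + 1/4) = 5/4; numerator = -1(1) = -1; a_1 = (-1)/(5/4) = -4/5
  n = 2: D(2) = 2(2 + 1/4) = 9/2; numerator = -1(-4/5) + 2(1) = 14/5; a_2 = (14/5)/(9/2) = 28/45
  n = 3: D(3) = 3(3 + 1/4) = 39/4; numerator = -1(28/45) + 2(-4/5) = -20/9; a_3 = (-20/9)/(39/4) = -80/351
  n = 4: D(4) = 4(4 + 1/4) = 17; numerator = -1(-80/351) + 2(28/45) = 2584/1755; a_4 = (2584/1755)/(17) = 152/1755

r = 9/4; a_0 = 1; a_1 = -4/5; a_2 = 28/45; a_3 = -80/351; a_4 = 152/1755


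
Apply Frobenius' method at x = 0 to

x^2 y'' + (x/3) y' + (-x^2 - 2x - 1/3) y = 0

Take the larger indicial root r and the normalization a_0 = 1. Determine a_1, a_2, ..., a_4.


Write in Frobenius form y'' + (p(x)/x) y' + (q(x)/x^2) y = 0:
  p(x) = 1/3,  q(x) = -x^2 - 2x - 1/3.
Indicial equation: r(r-1) + (1/3) r + (-1/3) = 0 -> roots r_1 = 1, r_2 = -1/3.
Take r = r_1 = 1. Let y(x) = x^r sum_{n>=0} a_n x^n with a_0 = 1.
Substitute y = x^r sum a_n x^n and match x^{r+n}. The recurrence is
  D(n) a_n - 2 a_{n-1} - 1 a_{n-2} = 0,  where D(n) = (r+n)(r+n-1) + (1/3)(r+n) + (-1/3).
  a_n = [2 a_{n-1} + 1 a_{n-2}] / D(n).
Since the indicial polynomial factors as (r - r_1)(r - r_2), D(n) = (r_1 + n - r_1)(r_1 + n - r_2) = n(n + 4/3).
Evaluating step by step (a_0 = 1):
  n = 1: D(1) = 1(1 + 4/3) = 7/3; numerator = 2(1) = 2; a_1 = (2)/(7/3) = 6/7
  n = 2: D(2) = 2(2 + 4/3) = 20/3; numerator = 2(6/7) + 1(1) = 19/7; a_2 = (19/7)/(20/3) = 57/140
  n = 3: D(3) = 3(3 + 4/3) = 13; numerator = 2(57/140) + 1(6/7) = 117/70; a_3 = (117/70)/(13) = 9/70
  n = 4: D(4) = 4(4 + 4/3) = 64/3; numerator = 2(9/70) + 1(57/140) = 93/140; a_4 = (93/140)/(64/3) = 279/8960

r = 1; a_0 = 1; a_1 = 6/7; a_2 = 57/140; a_3 = 9/70; a_4 = 279/8960


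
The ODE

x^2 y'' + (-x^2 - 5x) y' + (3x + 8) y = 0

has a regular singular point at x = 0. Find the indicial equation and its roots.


Divide by x^2 to reach normal form y'' + P_1(x) y' + P_2(x) y = 0 with P_1(x) = -1 - 5/x and P_2(x) = 3/x + 8/x^2.
x = 0 is a singular point because the y'-coefficient -1 - 5/x has a pole at x = 0 and the y-coefficient 3/x + 8/x^2 has a pole at x = 0.
It is a regular singular point because x P_1(x) = p(x) = -x - 5 and x^2 P_2(x) = q(x) = 3x + 8 are polynomials, hence analytic at x = 0.
p(0) = -5,  q(0) = 8.
Indicial equation: r(r-1) + p(0) r + q(0) = 0, i.e. r^2 + (p(0) - 1) r + q(0) = 0, i.e. r^2 - 6 r + 8 = 0.
Discriminant: (-6)^2 - 4(8) = 4, so r = (6 ± 2)/2.
Solving: r_1 = 4, r_2 = 2.

indicial: r^2 - 6 r + 8 = 0; roots r_1 = 4, r_2 = 2


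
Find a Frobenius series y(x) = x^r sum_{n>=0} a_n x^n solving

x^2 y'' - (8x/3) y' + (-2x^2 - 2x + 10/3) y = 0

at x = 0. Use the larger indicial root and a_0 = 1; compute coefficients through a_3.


Write in Frobenius form y'' + (p(x)/x) y' + (q(x)/x^2) y = 0:
  p(x) = -8/3,  q(x) = -2x^2 - 2x + 10/3.
Indicial equation: r(r-1) + (-8/3) r + (10/3) = 0 -> roots r_1 = 2, r_2 = 5/3.
Take r = r_1 = 2. Let y(x) = x^r sum_{n>=0} a_n x^n with a_0 = 1.
Substitute y = x^r sum a_n x^n and match x^{r+n}. The recurrence is
  D(n) a_n - 2 a_{n-1} - 2 a_{n-2} = 0,  where D(n) = (r+n)(r+n-1) + (-8/3)(r+n) + (10/3).
  a_n = [2 a_{n-1} + 2 a_{n-2}] / D(n).
Since the indicial polynomial factors as (r - r_1)(r - r_2), D(n) = (r_1 + n - r_1)(r_1 + n - r_2) = n(n + 1/3).
Evaluating step by step (a_0 = 1):
  n = 1: D(1) = 1(1 + 1/3) = 4/3; numerator = 2(1) = 2; a_1 = (2)/(4/3) = 3/2
  n = 2: D(2) = 2(2 + 1/3) = 14/3; numerator = 2(3/2) + 2(1) = 5; a_2 = (5)/(14/3) = 15/14
  n = 3: D(3) = 3(3 + 1/3) = 10; numerator = 2(15/14) + 2(3/2) = 36/7; a_3 = (36/7)/(10) = 18/35

r = 2; a_0 = 1; a_1 = 3/2; a_2 = 15/14; a_3 = 18/35


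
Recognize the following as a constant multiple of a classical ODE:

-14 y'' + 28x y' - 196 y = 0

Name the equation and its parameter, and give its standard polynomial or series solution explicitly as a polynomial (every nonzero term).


All three coefficients share the factor -14; dividing through by -14 gives  y'' - 2x y' + 14 y = 0.
This matches the Hermite equation y'' - 2x y' + 2n y = 0 with 2n = 14, so n = 7; the polynomial solution is H_7(x).
With y = sum_k a_k x^k, matching x^k gives (k+2)(k+1) a_{k+2} = 2(k - n) a_k = 2(k - 7) a_k. The right side vanishes at k = 7, so the series with the parity of 7 terminates at degree 7.
Standard normalization: leading coefficient of H_n is 2^n, so a_7 = 2^7 = 128. Work downward with a_k = (k+1)(k+2) a_{k+2} / (2(k - n)):
  a_5 = (6)(7)(128) / (2(5 - 7)) = 5376/(-4) = -1344
  a_3 = (4)(5)(-1344) / (2(3 - 7)) = -26880/(-8) = 3360
  a_1 = (2)(3)(3360) / (2(1 - 7)) = 20160/(-12) = -1680
Hence H_7(x) = 128 x^7 - 1344 x^5 + 3360 x^3 - 1680 x.

H_7(x); series = 128 x^7 - 1344 x^5 + 3360 x^3 - 1680 x


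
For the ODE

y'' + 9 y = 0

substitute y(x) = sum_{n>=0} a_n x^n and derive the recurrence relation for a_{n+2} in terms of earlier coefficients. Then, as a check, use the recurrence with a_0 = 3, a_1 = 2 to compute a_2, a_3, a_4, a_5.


Substitute y = sum_n a_n x^n into y'' + (const) y = 0.
y''(x) = sum_{n>=0} (n+2)(n+1) a_{n+2} x^n.
The ODE becomes sum_n [(n+2)(n+1) a_{n+2} + 9 a_n] x^n = 0.
Setting each coefficient to zero gives the recurrence:
  (n+2)(n+1) a_{n+2} + 9 a_n = 0,
  a_{n+2} = -9 / ((n+1)(n+2)) a_n.

Check with a_0 = 3, a_1 = 2 (apply the recurrence for n = 0, 1, 2, 3): a_0 = 3, a_1 = 2, a_2 = -27/2, a_3 = -3, a_4 = 81/8, a_5 = 27/20.

a_{n+2} = -9/((n+1)(n+2)) * a_n; check: a_0 = 3, a_1 = 2, a_2 = -27/2, a_3 = -3, a_4 = 81/8, a_5 = 27/20


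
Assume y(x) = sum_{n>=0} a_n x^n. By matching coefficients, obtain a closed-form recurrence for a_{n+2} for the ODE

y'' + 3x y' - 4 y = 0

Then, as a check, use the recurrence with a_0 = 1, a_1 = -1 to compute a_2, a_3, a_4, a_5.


Substitute y = sum_n a_n x^n.
y''(x) has coefficient (n+2)(n+1) a_{n+2} at x^n;
3 x y'(x) has coefficient 3 n a_n at x^n (shift);
-4 y(x) has coefficient -4 a_n at x^n.
Matching x^n: (n+2)(n+1) a_{n+2} + (3n - 4) a_n = 0.
Thus a_{n+2} = (-3n + 4) / ((n+1)(n+2)) * a_n.

Check with a_0 = 1, a_1 = -1 (apply the recurrence for n = 0, 1, 2, 3): a_0 = 1, a_1 = -1, a_2 = 2, a_3 = -1/6, a_4 = -1/3, a_5 = 1/24.

a_(n+2) = (-3n + 4) / ((n+1)(n+2)) * a_n; check: a_0 = 1, a_1 = -1, a_2 = 2, a_3 = -1/6, a_4 = -1/3, a_5 = 1/24


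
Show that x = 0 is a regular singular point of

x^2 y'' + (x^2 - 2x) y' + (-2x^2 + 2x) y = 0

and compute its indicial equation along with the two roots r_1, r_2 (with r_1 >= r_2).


Divide by x^2 to reach normal form y'' + P_1(x) y' + P_2(x) y = 0 with P_1(x) = 1 - 2/x and P_2(x) = -2 + 2/x.
x = 0 is a singular point because the y'-coefficient 1 - 2/x has a pole at x = 0 and the y-coefficient -2 + 2/x has a pole at x = 0.
It is a regular singular point because x P_1(x) = p(x) = x - 2 and x^2 P_2(x) = q(x) = -2x^2 + 2x are polynomials, hence analytic at x = 0.
p(0) = -2,  q(0) = 0.
Indicial equation: r(r-1) + p(0) r + q(0) = 0, i.e. r^2 + (p(0) - 1) r + q(0) = 0, i.e. r^2 - 3 r = 0.
Discriminant: (-3)^2 - 4(0) = 9, so r = (3 ± 3)/2.
Solving: r_1 = 3, r_2 = 0.

indicial: r^2 - 3 r = 0; roots r_1 = 3, r_2 = 0


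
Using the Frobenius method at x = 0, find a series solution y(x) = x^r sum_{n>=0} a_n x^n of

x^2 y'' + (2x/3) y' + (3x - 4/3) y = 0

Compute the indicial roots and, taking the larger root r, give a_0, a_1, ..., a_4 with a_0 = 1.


Write in Frobenius form y'' + (p(x)/x) y' + (q(x)/x^2) y = 0:
  p(x) = 2/3,  q(x) = 3x - 4/3.
Indicial equation: r(r-1) + (2/3) r + (-4/3) = 0 -> roots r_1 = 4/3, r_2 = -1.
Take r = r_1 = 4/3. Let y(x) = x^r sum_{n>=0} a_n x^n with a_0 = 1.
Substitute y = x^r sum a_n x^n and match x^{r+n}. The recurrence is
  D(n) a_n + 3 a_{n-1} = 0,  where D(n) = (r+n)(r+n-1) + (2/3)(r+n) + (-4/3).
  a_n = -3 / D(n) * a_{n-1}.
Since the indicial polynomial factors as (r - r_1)(r - r_2), D(n) = (r_1 + n - r_1)(r_1 + n - r_2) = n(n + 7/3).
Evaluating step by step (a_0 = 1):
  n = 1: D(1) = 1(1 + 7/3) = 10/3; numerator = -3(1) = -3; a_1 = (-3)/(10/3) = -9/10
  n = 2: D(2) = 2(2 + 7/3) = 26/3; numerator = -3(-9/10) = 27/10; a_2 = (27/10)/(26/3) = 81/260
  n = 3: D(3) = 3(3 + 7/3) = 16; numerator = -3(81/260) = -243/260; a_3 = (-243/260)/(16) = -243/4160
  n = 4: D(4) = 4(4 + 7/3) = 76/3; numerator = -3(-243/4160) = 729/4160; a_4 = (729/4160)/(76/3) = 2187/316160

r = 4/3; a_0 = 1; a_1 = -9/10; a_2 = 81/260; a_3 = -243/4160; a_4 = 2187/316160


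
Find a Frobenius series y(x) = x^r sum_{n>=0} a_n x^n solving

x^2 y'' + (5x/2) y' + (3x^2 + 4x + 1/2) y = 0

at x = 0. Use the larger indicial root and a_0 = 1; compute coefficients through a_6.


Write in Frobenius form y'' + (p(x)/x) y' + (q(x)/x^2) y = 0:
  p(x) = 5/2,  q(x) = 3x^2 + 4x + 1/2.
Indicial equation: r(r-1) + (5/2) r + (1/2) = 0 -> roots r_1 = -1/2, r_2 = -1.
Take r = r_1 = -1/2. Let y(x) = x^r sum_{n>=0} a_n x^n with a_0 = 1.
Substitute y = x^r sum a_n x^n and match x^{r+n}. The recurrence is
  D(n) a_n + 4 a_{n-1} + 3 a_{n-2} = 0,  where D(n) = (r+n)(r+n-1) + (5/2)(r+n) + (1/2).
  a_n = [-4 a_{n-1} - 3 a_{n-2}] / D(n).
Since the indicial polynomial factors as (r - r_1)(r - r_2), D(n) = (r_1 + n - r_1)(r_1 + n - r_2) = n(n + 1/2).
Evaluating step by step (a_0 = 1):
  n = 1: D(1) = 1(1 + 1/2) = 3/2; numerator = -4(1) = -4; a_1 = (-4)/(3/2) = -8/3
  n = 2: D(2) = 2(2 + 1/2) = 5; numerator = -4(-8/3) - 3(1) = 23/3; a_2 = (23/3)/(5) = 23/15
  n = 3: D(3) = 3(3 + 1/2) = 21/2; numerator = -4(23/15) - 3(-8/3) = 28/15; a_3 = (28/15)/(21/2) = 8/45
  n = 4: D(4) = 4(4 + 1/2) = 18; numerator = -4(8/45) - 3(23/15) = -239/45; a_4 = (-239/45)/(18) = -239/810
  n = 5: D(5) = 5(5 + 1/2) = 55/2; numerator = -4(-239/810) - 3(8/45) = 262/405; a_5 = (262/405)/(55/2) = 524/22275
  n = 6: D(6) = 6(6 + 1/2) = 39; numerator = -4(524/22275) - 3(-239/810) = 35243/44550; a_6 = (35243/44550)/(39) = 2711/133650

r = -1/2; a_0 = 1; a_1 = -8/3; a_2 = 23/15; a_3 = 8/45; a_4 = -239/810; a_5 = 524/22275; a_6 = 2711/133650


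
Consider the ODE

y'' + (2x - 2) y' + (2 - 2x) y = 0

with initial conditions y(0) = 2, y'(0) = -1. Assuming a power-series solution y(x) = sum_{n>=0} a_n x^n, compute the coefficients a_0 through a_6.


Ansatz: y(x) = sum_{n>=0} a_n x^n, so y'(x) = sum_{n>=1} n a_n x^(n-1) and y''(x) = sum_{n>=2} n(n-1) a_n x^(n-2).
Substitute into P(x) y'' + Q(x) y' + R(x) y = 0 with P(x) = 1, Q(x) = 2x - 2, R(x) = 2 - 2x, and match powers of x.
Initial conditions: a_0 = 2, a_1 = -1.
Setting the coefficient of each power of x to zero and solving order by order (substituting the coefficients already found):
  x^0: 2 a_2 - 2 a_1 + 2 a_0 = 0  ->  2 a_2 = 2 a_1 - 2 a_0 = -6  ->  a_2 = -3
  x^1: 6 a_3 - 4 a_2 + 4 a_1 - 2 a_0 = 0  ->  6 a_3 = 4 a_2 - 4 a_1 + 2 a_0 = -4  ->  a_3 = -2/3
  x^2: 12 a_4 - 6 a_3 + 6 a_2 - 2 a_1 = 0  ->  12 a_4 = 6 a_3 - 6 a_2 + 2 a_1 = 12  ->  a_4 = 1
  x^3: 20 a_5 - 8 a_4 + 8 a_3 - 2 a_2 = 0  ->  20 a_5 = 8 a_4 - 8 a_3 + 2 a_2 = 22/3  ->  a_5 = 11/30
  x^4: 30 a_6 - 10 a_5 + 10 a_4 - 2 a_3 = 0  ->  30 a_6 = 10 a_5 - 10 a_4 + 2 a_3 = -23/3  ->  a_6 = -23/90
Truncated series: y(x) = 2 - x - 3 x^2 - (2/3) x^3 + x^4 + (11/30) x^5 - (23/90) x^6 + O(x^7).

a_0 = 2; a_1 = -1; a_2 = -3; a_3 = -2/3; a_4 = 1; a_5 = 11/30; a_6 = -23/90


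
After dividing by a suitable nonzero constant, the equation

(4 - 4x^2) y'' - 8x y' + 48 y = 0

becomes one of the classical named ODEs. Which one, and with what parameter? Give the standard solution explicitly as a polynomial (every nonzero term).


All three coefficients share the factor 4; dividing through by 4 gives  (1 - x^2) y'' - 2x y' + 12 y = 0.
This matches the Legendre equation (1 - x^2) y'' - 2x y' + n(n+1) y = 0 (note the -2x y' term) with n(n+1) = 12, so n = 3; the polynomial solution is P_3(x).
With y = sum_k a_k x^k, matching x^k gives (k+2)(k+1) a_{k+2} = [k(k+1) - n(n+1)] a_k = (k - 3)(k + 4) a_k. The right side vanishes at k = 3, so the series with the parity of 3 terminates at degree 3.
Standard normalization (P_n(1) = 1): leading coefficient (2n)!/(2^n (n!)^2) = 720/(8*36) = 5/2, so a_3 = 5/2. Work downward with a_k = (k+1)(k+2) a_{k+2} / ((k - 3)(k + 4)):
  a_1 = (2)(3)(5/2) / ((1 - 3)(1 + 4)) = 15/(-10) = -3/2
Hence P_3(x) = 5 x^3/2 - 3 x/2.

P_3(x); series = 5 x^3/2 - 3 x/2


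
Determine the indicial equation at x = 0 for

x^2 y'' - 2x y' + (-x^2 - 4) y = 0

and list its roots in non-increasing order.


Divide by x^2 to reach normal form y'' + P_1(x) y' + P_2(x) y = 0 with P_1(x) = -2/x and P_2(x) = -1 - 4/x^2.
x = 0 is a singular point because the y'-coefficient -2/x has a pole at x = 0 and the y-coefficient -1 - 4/x^2 has a pole at x = 0.
It is a regular singular point because x P_1(x) = p(x) = -2 and x^2 P_2(x) = q(x) = -x^2 - 4 are polynomials, hence analytic at x = 0.
p(0) = -2,  q(0) = -4.
Indicial equation: r(r-1) + p(0) r + q(0) = 0, i.e. r^2 + (p(0) - 1) r + q(0) = 0, i.e. r^2 - 3 r - 4 = 0.
Discriminant: (-3)^2 - 4(-4) = 25, so r = (3 ± 5)/2.
Solving: r_1 = 4, r_2 = -1.

indicial: r^2 - 3 r - 4 = 0; roots r_1 = 4, r_2 = -1


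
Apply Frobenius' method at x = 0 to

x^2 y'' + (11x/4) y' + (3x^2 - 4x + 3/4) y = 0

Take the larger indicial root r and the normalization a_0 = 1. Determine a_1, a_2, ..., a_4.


Write in Frobenius form y'' + (p(x)/x) y' + (q(x)/x^2) y = 0:
  p(x) = 11/4,  q(x) = 3x^2 - 4x + 3/4.
Indicial equation: r(r-1) + (11/4) r + (3/4) = 0 -> roots r_1 = -3/4, r_2 = -1.
Take r = r_1 = -3/4. Let y(x) = x^r sum_{n>=0} a_n x^n with a_0 = 1.
Substitute y = x^r sum a_n x^n and match x^{r+n}. The recurrence is
  D(n) a_n - 4 a_{n-1} + 3 a_{n-2} = 0,  where D(n) = (r+n)(r+n-1) + (11/4)(r+n) + (3/4).
  a_n = [4 a_{n-1} - 3 a_{n-2}] / D(n).
Since the indicial polynomial factors as (r - r_1)(r - r_2), D(n) = (r_1 + n - r_1)(r_1 + n - r_2) = n(n + 1/4).
Evaluating step by step (a_0 = 1):
  n = 1: D(1) = 1(1 + 1/4) = 5/4; numerator = 4(1) = 4; a_1 = (4)/(5/4) = 16/5
  n = 2: D(2) = 2(2 + 1/4) = 9/2; numerator = 4(16/5) - 3(1) = 49/5; a_2 = (49/5)/(9/2) = 98/45
  n = 3: D(3) = 3(3 + 1/4) = 39/4; numerator = 4(98/45) - 3(16/5) = -8/9; a_3 = (-8/9)/(39/4) = -32/351
  n = 4: D(4) = 4(4 + 1/4) = 17; numerator = 4(-32/351) - 3(98/45) = -12106/1755; a_4 = (-12106/1755)/(17) = -12106/29835

r = -3/4; a_0 = 1; a_1 = 16/5; a_2 = 98/45; a_3 = -32/351; a_4 = -12106/29835


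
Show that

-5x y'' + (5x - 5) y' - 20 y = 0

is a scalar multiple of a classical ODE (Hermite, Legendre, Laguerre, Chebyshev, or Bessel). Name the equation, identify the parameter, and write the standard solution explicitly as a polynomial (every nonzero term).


All three coefficients share the factor -5; dividing through by -5 gives  x y'' + (1 - x) y' + 4 y = 0.
This matches the Laguerre equation x y'' + (1 - x) y' + n y = 0 with n = 4; the polynomial solution is L_4(x).
With y = sum_k a_k x^k, matching x^k gives (k+1)k a_{k+1} + (k+1) a_{k+1} - k a_k + n a_k = 0, i.e. (k+1)^2 a_{k+1} = (k - n) a_k = (k - 4) a_k. The right side vanishes at k = 4, so the series terminates at degree 4.
Standard normalization L_n(0) = 1 gives a_0 = 1. Work upward with a_{k+1} = (k - 4) a_k / (k+1)^2:
  a_1 = (0 - 4)(1) / 1^2 = -4/1 = -4
  a_2 = (1 - 4)(-4) / 2^2 = 12/4 = 3
  a_3 = (2 - 4)(3) / 3^2 = -6/9 = -2/3
  a_4 = (3 - 4)(-2/3) / 4^2 = (2/3)/16 = 1/24
Hence L_4(x) = x^4/24 - 2 x^3/3 + 3 x^2 - 4 x + 1.

L_4(x); series = x^4/24 - 2 x^3/3 + 3 x^2 - 4 x + 1


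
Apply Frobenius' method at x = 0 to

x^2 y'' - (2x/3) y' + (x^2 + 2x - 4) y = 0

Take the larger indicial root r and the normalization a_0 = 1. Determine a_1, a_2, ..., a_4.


Write in Frobenius form y'' + (p(x)/x) y' + (q(x)/x^2) y = 0:
  p(x) = -2/3,  q(x) = x^2 + 2x - 4.
Indicial equation: r(r-1) + (-2/3) r + (-4) = 0 -> roots r_1 = 3, r_2 = -4/3.
Take r = r_1 = 3. Let y(x) = x^r sum_{n>=0} a_n x^n with a_0 = 1.
Substitute y = x^r sum a_n x^n and match x^{r+n}. The recurrence is
  D(n) a_n + 2 a_{n-1} + 1 a_{n-2} = 0,  where D(n) = (r+n)(r+n-1) + (-2/3)(r+n) + (-4).
  a_n = [-2 a_{n-1} - 1 a_{n-2}] / D(n).
Since the indicial polynomial factors as (r - r_1)(r - r_2), D(n) = (r_1 + n - r_1)(r_1 + n - r_2) = n(n + 13/3).
Evaluating step by step (a_0 = 1):
  n = 1: D(1) = 1(1 + 13/3) = 16/3; numerator = -2(1) = -2; a_1 = (-2)/(16/3) = -3/8
  n = 2: D(2) = 2(2 + 13/3) = 38/3; numerator = -2(-3/8) - 1(1) = -1/4; a_2 = (-1/4)/(38/3) = -3/152
  n = 3: D(3) = 3(3 + 13/3) = 22; numerator = -2(-3/152) - 1(-3/8) = 63/152; a_3 = (63/152)/(22) = 63/3344
  n = 4: D(4) = 4(4 + 13/3) = 100/3; numerator = -2(63/3344) - 1(-3/152) = -15/836; a_4 = (-15/836)/(100/3) = -9/16720

r = 3; a_0 = 1; a_1 = -3/8; a_2 = -3/152; a_3 = 63/3344; a_4 = -9/16720


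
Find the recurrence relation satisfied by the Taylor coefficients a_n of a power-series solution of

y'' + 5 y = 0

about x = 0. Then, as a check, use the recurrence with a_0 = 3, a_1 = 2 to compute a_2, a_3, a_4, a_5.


Substitute y = sum_n a_n x^n into y'' + (const) y = 0.
y''(x) = sum_{n>=0} (n+2)(n+1) a_{n+2} x^n.
The ODE becomes sum_n [(n+2)(n+1) a_{n+2} + 5 a_n] x^n = 0.
Setting each coefficient to zero gives the recurrence:
  (n+2)(n+1) a_{n+2} + 5 a_n = 0,
  a_{n+2} = -5 / ((n+1)(n+2)) a_n.

Check with a_0 = 3, a_1 = 2 (apply the recurrence for n = 0, 1, 2, 3): a_0 = 3, a_1 = 2, a_2 = -15/2, a_3 = -5/3, a_4 = 25/8, a_5 = 5/12.

a_{n+2} = -5/((n+1)(n+2)) * a_n; check: a_0 = 3, a_1 = 2, a_2 = -15/2, a_3 = -5/3, a_4 = 25/8, a_5 = 5/12


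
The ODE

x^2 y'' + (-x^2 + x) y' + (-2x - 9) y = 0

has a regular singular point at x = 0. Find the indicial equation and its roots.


Divide by x^2 to reach normal form y'' + P_1(x) y' + P_2(x) y = 0 with P_1(x) = -1 + 1/x and P_2(x) = -2/x - 9/x^2.
x = 0 is a singular point because the y'-coefficient -1 + 1/x has a pole at x = 0 and the y-coefficient -2/x - 9/x^2 has a pole at x = 0.
It is a regular singular point because x P_1(x) = p(x) = 1 - x and x^2 P_2(x) = q(x) = -2x - 9 are polynomials, hence analytic at x = 0.
p(0) = 1,  q(0) = -9.
Indicial equation: r(r-1) + p(0) r + q(0) = 0, i.e. r^2 + (p(0) - 1) r + q(0) = 0, i.e. r^2 - 9 = 0.
Discriminant: (0)^2 - 4(-9) = 36, so r = (0 ± 6)/2.
Solving: r_1 = 3, r_2 = -3.

indicial: r^2 - 9 = 0; roots r_1 = 3, r_2 = -3


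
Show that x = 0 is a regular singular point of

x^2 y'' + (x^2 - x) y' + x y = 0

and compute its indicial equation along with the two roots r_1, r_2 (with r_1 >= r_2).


Divide by x^2 to reach normal form y'' + P_1(x) y' + P_2(x) y = 0 with P_1(x) = 1 - 1/x and P_2(x) = 1/x.
x = 0 is a singular point because the y'-coefficient 1 - 1/x has a pole at x = 0 and the y-coefficient 1/x has a pole at x = 0.
It is a regular singular point because x P_1(x) = p(x) = x - 1 and x^2 P_2(x) = q(x) = x are polynomials, hence analytic at x = 0.
p(0) = -1,  q(0) = 0.
Indicial equation: r(r-1) + p(0) r + q(0) = 0, i.e. r^2 + (p(0) - 1) r + q(0) = 0, i.e. r^2 - 2 r = 0.
Discriminant: (-2)^2 - 4(0) = 4, so r = (2 ± 2)/2.
Solving: r_1 = 2, r_2 = 0.

indicial: r^2 - 2 r = 0; roots r_1 = 2, r_2 = 0


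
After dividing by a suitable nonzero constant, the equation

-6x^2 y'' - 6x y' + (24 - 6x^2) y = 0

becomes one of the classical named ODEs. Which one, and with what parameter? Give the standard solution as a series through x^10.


All three coefficients share the factor -6; dividing through by -6 gives  x^2 y'' + x y' + (x^2 - 4) y = 0.
This matches the Bessel equation x^2 y'' + x y' + (x^2 - nu^2) y = 0 with nu^2 = 4, so nu = 2; the solution bounded at x = 0 is J_2(x).
Frobenius at x = 0: indicial roots ±nu; for r = nu the recurrence k(k + 2nu) c_k = -c_{k-2} gives the standard series J_nu(x) = sum_{k>=0} (-1)^k / (k! (k+nu)!) (x/2)^(2k+nu). Evaluate the first 5 terms:
  k = 0: (-1)^0 / (0! * 2! * 2^2) x^2 = 1/(1*2*4) x^2 = (1/8) x^2
  k = 1: (-1)^1 / (1! * 3! * 2^4) x^4 = -1/(1*6*16) x^4 = (-1/96) x^4
  k = 2: (-1)^2 / (2! * 4! * 2^6) x^6 = 1/(2*24*64) x^6 = (1/3072) x^6
  k = 3: (-1)^3 / (3! * 5! * 2^8) x^8 = -1/(6*120*256) x^8 = (-1/184320) x^8
  k = 4: (-1)^4 / (4! * 6! * 2^10) x^10 = 1/(24*720*1024) x^10 = (1/17694720) x^10
Hence J_2(x) = x^10/17694720 - x^8/184320 + x^6/3072 - x^4/96 + x^2/8 + ....

J_2(x); series = x^10/17694720 - x^8/184320 + x^6/3072 - x^4/96 + x^2/8


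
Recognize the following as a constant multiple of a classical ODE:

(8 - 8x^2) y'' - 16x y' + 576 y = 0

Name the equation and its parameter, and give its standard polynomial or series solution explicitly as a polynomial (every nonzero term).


All three coefficients share the factor 8; dividing through by 8 gives  (1 - x^2) y'' - 2x y' + 72 y = 0.
This matches the Legendre equation (1 - x^2) y'' - 2x y' + n(n+1) y = 0 (note the -2x y' term) with n(n+1) = 72, so n = 8; the polynomial solution is P_8(x).
With y = sum_k a_k x^k, matching x^k gives (k+2)(k+1) a_{k+2} = [k(k+1) - n(n+1)] a_k = (k - 8)(k + 9) a_k. The right side vanishes at k = 8, so the series with the parity of 8 terminates at degree 8.
Standard normalization (P_n(1) = 1): leading coefficient (2n)!/(2^n (n!)^2) = 20922789888000/(256*1625702400) = 6435/128, so a_8 = 6435/128. Work downward with a_k = (k+1)(k+2) a_{k+2} / ((k - 8)(k + 9)):
  a_6 = (7)(8)(6435/128) / ((6 - 8)(6 + 9)) = (45045/16)/(-30) = -3003/32
  a_4 = (5)(6)(-3003/32) / ((4 - 8)(4 + 9)) = (-45045/16)/(-52) = 3465/64
  a_2 = (3)(4)(3465/64) / ((2 - 8)(2 + 9)) = (10395/16)/(-66) = -315/32
  a_0 = (1)(2)(-315/32) / ((0 - 8)(0 + 9)) = (-315/16)/(-72) = 35/128
Hence P_8(x) = 6435 x^8/128 - 3003 x^6/32 + 3465 x^4/64 - 315 x^2/32 + 35/128.

P_8(x); series = 6435 x^8/128 - 3003 x^6/32 + 3465 x^4/64 - 315 x^2/32 + 35/128


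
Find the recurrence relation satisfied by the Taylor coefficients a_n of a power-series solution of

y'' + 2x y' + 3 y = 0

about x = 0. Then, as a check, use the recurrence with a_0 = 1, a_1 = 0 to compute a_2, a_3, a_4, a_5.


Substitute y = sum_n a_n x^n.
y''(x) has coefficient (n+2)(n+1) a_{n+2} at x^n;
2 x y'(x) has coefficient 2 n a_n at x^n (shift);
3 y(x) has coefficient 3 a_n at x^n.
Matching x^n: (n+2)(n+1) a_{n+2} + (2n + 3) a_n = 0.
Thus a_{n+2} = (-2n - 3) / ((n+1)(n+2)) * a_n.

Check with a_0 = 1, a_1 = 0 (apply the recurrence for n = 0, 1, 2, 3): a_0 = 1, a_1 = 0, a_2 = -3/2, a_3 = 0, a_4 = 7/8, a_5 = 0.

a_(n+2) = (-2n - 3) / ((n+1)(n+2)) * a_n; check: a_0 = 1, a_1 = 0, a_2 = -3/2, a_3 = 0, a_4 = 7/8, a_5 = 0


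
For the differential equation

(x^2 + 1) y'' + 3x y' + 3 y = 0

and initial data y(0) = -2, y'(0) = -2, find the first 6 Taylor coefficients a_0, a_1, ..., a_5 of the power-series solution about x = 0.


Ansatz: y(x) = sum_{n>=0} a_n x^n, so y'(x) = sum_{n>=1} n a_n x^(n-1) and y''(x) = sum_{n>=2} n(n-1) a_n x^(n-2).
Substitute into P(x) y'' + Q(x) y' + R(x) y = 0 with P(x) = x^2 + 1, Q(x) = 3x, R(x) = 3, and match powers of x.
Initial conditions: a_0 = -2, a_1 = -2.
Setting the coefficient of each power of x to zero and solving order by order (substituting the coefficients already found):
  x^0: 2 a_2 + 3 a_0 = 0  ->  2 a_2 = -3 a_0 = 6  ->  a_2 = 3
  x^1: 6 a_3 + 6 a_1 = 0  ->  6 a_3 = -6 a_1 = 12  ->  a_3 = 2
  x^2: 12 a_4 + 11 a_2 = 0  ->  12 a_4 = -11 a_2 = -33  ->  a_4 = -11/4
  x^3: 20 a_5 + 18 a_3 = 0  ->  20 a_5 = -18 a_3 = -36  ->  a_5 = -9/5
Truncated series: y(x) = -2 - 2 x + 3 x^2 + 2 x^3 - (11/4) x^4 - (9/5) x^5 + O(x^6).

a_0 = -2; a_1 = -2; a_2 = 3; a_3 = 2; a_4 = -11/4; a_5 = -9/5


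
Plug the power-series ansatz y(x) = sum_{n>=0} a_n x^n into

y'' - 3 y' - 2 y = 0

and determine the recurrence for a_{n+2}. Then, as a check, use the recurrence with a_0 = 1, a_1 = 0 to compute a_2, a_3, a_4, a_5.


Substitute y = sum_n a_n x^n.
y''(x) has coefficient (n+2)(n+1) a_{n+2} at x^n;
-3 y'(x) has coefficient -3 (n+1) a_{n+1} at x^n;
-2 y(x) has coefficient -2 a_n at x^n.
Matching x^n: (n+2)(n+1) a_{n+2} - 3 (n+1) a_{n+1} - 2 a_n = 0.
Thus a_{n+2} = [3 (n+1) a_{n+1} + 2 a_n] / ((n+1)(n+2)).

Check with a_0 = 1, a_1 = 0 (apply the recurrence for n = 0, 1, 2, 3): a_0 = 1, a_1 = 0, a_2 = 1, a_3 = 1, a_4 = 11/12, a_5 = 13/20.

a_(n+2) = [3 (n+1) a_(n+1) + 2 a_n] / ((n+1)(n+2)); check: a_0 = 1, a_1 = 0, a_2 = 1, a_3 = 1, a_4 = 11/12, a_5 = 13/20


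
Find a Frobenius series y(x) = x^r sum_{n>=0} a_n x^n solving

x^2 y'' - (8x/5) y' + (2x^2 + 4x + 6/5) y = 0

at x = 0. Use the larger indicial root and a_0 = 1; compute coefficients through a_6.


Write in Frobenius form y'' + (p(x)/x) y' + (q(x)/x^2) y = 0:
  p(x) = -8/5,  q(x) = 2x^2 + 4x + 6/5.
Indicial equation: r(r-1) + (-8/5) r + (6/5) = 0 -> roots r_1 = 2, r_2 = 3/5.
Take r = r_1 = 2. Let y(x) = x^r sum_{n>=0} a_n x^n with a_0 = 1.
Substitute y = x^r sum a_n x^n and match x^{r+n}. The recurrence is
  D(n) a_n + 4 a_{n-1} + 2 a_{n-2} = 0,  where D(n) = (r+n)(r+n-1) + (-8/5)(r+n) + (6/5).
  a_n = [-4 a_{n-1} - 2 a_{n-2}] / D(n).
Since the indicial polynomial factors as (r - r_1)(r - r_2), D(n) = (r_1 + n - r_1)(r_1 + n - r_2) = n(n + 7/5).
Evaluating step by step (a_0 = 1):
  n = 1: D(1) = 1(1 + 7/5) = 12/5; numerator = -4(1) = -4; a_1 = (-4)/(12/5) = -5/3
  n = 2: D(2) = 2(2 + 7/5) = 34/5; numerator = -4(-5/3) - 2(1) = 14/3; a_2 = (14/3)/(34/5) = 35/51
  n = 3: D(3) = 3(3 + 7/5) = 66/5; numerator = -4(35/51) - 2(-5/3) = 10/17; a_3 = (10/17)/(66/5) = 25/561
  n = 4: D(4) = 4(4 + 7/5) = 108/5; numerator = -4(25/561) - 2(35/51) = -290/187; a_4 = (-290/187)/(108/5) = -725/10098
  n = 5: D(5) = 5(5 + 7/5) = 32; numerator = -4(-725/10098) - 2(25/561) = 1000/5049; a_5 = (1000/5049)/(32) = 125/20196
  n = 6: D(6) = 6(6 + 7/5) = 222/5; numerator = -4(125/20196) - 2(-725/10098) = 200/1683; a_6 = (200/1683)/(222/5) = 500/186813

r = 2; a_0 = 1; a_1 = -5/3; a_2 = 35/51; a_3 = 25/561; a_4 = -725/10098; a_5 = 125/20196; a_6 = 500/186813


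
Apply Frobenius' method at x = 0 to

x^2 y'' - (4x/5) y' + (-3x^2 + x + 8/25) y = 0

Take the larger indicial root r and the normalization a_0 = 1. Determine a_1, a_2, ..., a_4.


Write in Frobenius form y'' + (p(x)/x) y' + (q(x)/x^2) y = 0:
  p(x) = -4/5,  q(x) = -3x^2 + x + 8/25.
Indicial equation: r(r-1) + (-4/5) r + (8/25) = 0 -> roots r_1 = 8/5, r_2 = 1/5.
Take r = r_1 = 8/5. Let y(x) = x^r sum_{n>=0} a_n x^n with a_0 = 1.
Substitute y = x^r sum a_n x^n and match x^{r+n}. The recurrence is
  D(n) a_n + 1 a_{n-1} - 3 a_{n-2} = 0,  where D(n) = (r+n)(r+n-1) + (-4/5)(r+n) + (8/25).
  a_n = [-1 a_{n-1} + 3 a_{n-2}] / D(n).
Since the indicial polynomial factors as (r - r_1)(r - r_2), D(n) = (r_1 + n - r_1)(r_1 + n - r_2) = n(n + 7/5).
Evaluating step by step (a_0 = 1):
  n = 1: D(1) = 1(1 + 7/5) = 12/5; numerator = -1(1) = -1; a_1 = (-1)/(12/5) = -5/12
  n = 2: D(2) = 2(2 + 7/5) = 34/5; numerator = -1(-5/12) + 3(1) = 41/12; a_2 = (41/12)/(34/5) = 205/408
  n = 3: D(3) = 3(3 + 7/5) = 66/5; numerator = -1(205/408) + 3(-5/12) = -715/408; a_3 = (-715/408)/(66/5) = -325/2448
  n = 4: D(4) = 4(4 + 7/5) = 108/5; numerator = -1(-325/2448) + 3(205/408) = 4015/2448; a_4 = (4015/2448)/(108/5) = 20075/264384

r = 8/5; a_0 = 1; a_1 = -5/12; a_2 = 205/408; a_3 = -325/2448; a_4 = 20075/264384
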